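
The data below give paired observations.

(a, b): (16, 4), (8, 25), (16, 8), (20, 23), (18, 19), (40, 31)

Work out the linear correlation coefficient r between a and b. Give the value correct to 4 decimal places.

n = 6, Σa = 118, Σb = 110, Σa² = 2900, Σb² = 2556, Σab = 2434
nΣab − ΣaΣb = 14604 − 12980 = 1624
nΣa² − (Σa)² = 17400 − 13924 = 3476; nΣb² − (Σb)² = 15336 − 12100 = 3236
r = 1624 / √(3476 × 3236) = 1624 / 3353.8539 ≈ 0.4842

0.4842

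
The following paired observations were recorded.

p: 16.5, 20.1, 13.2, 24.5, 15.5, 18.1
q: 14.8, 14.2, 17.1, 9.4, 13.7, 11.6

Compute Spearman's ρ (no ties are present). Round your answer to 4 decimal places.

Rank p: 3, 5, 1, 6, 2, 4
Rank q: 5, 4, 6, 1, 3, 2
d = rank(p) − rank(q): -2, 1, -5, 5, -1, 2; Σd² = 60
ρ = 1 − 6Σd² / [n(n²−1)] = 1 − 6×60 / (6×35) = 1 − 360/210 ≈ -0.7143

-0.7143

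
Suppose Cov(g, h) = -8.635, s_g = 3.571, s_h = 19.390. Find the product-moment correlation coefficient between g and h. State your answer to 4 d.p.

r = Cov(g,h) / (s_g · s_h) = -8.635 / (3.571 × 19.390)
  = -8.635 / 69.2417 ≈ -0.1247

-0.1247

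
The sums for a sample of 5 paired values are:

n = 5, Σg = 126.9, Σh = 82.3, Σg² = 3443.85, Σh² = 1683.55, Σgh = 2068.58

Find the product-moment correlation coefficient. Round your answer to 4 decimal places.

r = (nΣgh − ΣgΣh) / √[(nΣg² − (Σg)²)(nΣh² − (Σh)²)]
Numerator: 5×2068.58 − 126.9×82.3 = -100.97
Denominator: √[(17219.25 − 16103.61)(8417.75 − 6773.29)] = √[1115.64 × 1644.46] = 1354.4834
r = -100.97 / 1354.4834 ≈ -0.0745

-0.0745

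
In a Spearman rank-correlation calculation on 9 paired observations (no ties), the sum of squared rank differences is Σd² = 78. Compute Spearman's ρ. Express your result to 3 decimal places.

ρ = 1 − 6Σd² / [n(n²−1)] = 1 − 6×78 / (9×80)
  = 1 − 468/720 = 1 − 0.6500 ≈ 0.350

0.350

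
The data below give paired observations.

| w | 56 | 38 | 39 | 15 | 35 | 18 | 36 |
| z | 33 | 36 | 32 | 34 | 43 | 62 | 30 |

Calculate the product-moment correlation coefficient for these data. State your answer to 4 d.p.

n = 7, Σw = 237, Σz = 270, Σw² = 9171, Σz² = 11158, Σwz = 8675
nΣwz − ΣwΣz = 60725 − 63990 = -3265
nΣw² − (Σw)² = 64197 − 56169 = 8028; nΣz² − (Σz)² = 78106 − 72900 = 5206
r = -3265 / √(8028 × 5206) = -3265 / 6464.8100 ≈ -0.5050

-0.5050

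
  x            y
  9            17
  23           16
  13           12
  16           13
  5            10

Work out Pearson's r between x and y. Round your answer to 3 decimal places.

0.472

n = 5, Σx = 66, Σy = 68, Σx² = 1060, Σy² = 958, Σxy = 935
nΣxy − ΣxΣy = 4675 − 4488 = 187
nΣx² − (Σx)² = 5300 − 4356 = 944; nΣy² − (Σy)² = 4790 − 4624 = 166
r = 187 / √(944 × 166) = 187 / 395.8586 ≈ 0.472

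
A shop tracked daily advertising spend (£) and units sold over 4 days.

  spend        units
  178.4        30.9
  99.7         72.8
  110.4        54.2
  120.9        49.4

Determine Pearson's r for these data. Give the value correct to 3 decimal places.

-0.922

n = 4, Σx = 509.4, Σy = 207.3, Σx² = 68571.62, Σy² = 11632.65, Σxy = 24726.86
nΣxy − ΣxΣy = 98907.44 − 105598.62 = -6691.18
nΣx² − (Σx)² = 274286.48 − 259488.36 = 14798.12; nΣy² − (Σy)² = 46530.6 − 42973.29 = 3557.31
r = -6691.18 / √(14798.12 × 3557.31) = -6691.18 / 7255.4462 ≈ -0.922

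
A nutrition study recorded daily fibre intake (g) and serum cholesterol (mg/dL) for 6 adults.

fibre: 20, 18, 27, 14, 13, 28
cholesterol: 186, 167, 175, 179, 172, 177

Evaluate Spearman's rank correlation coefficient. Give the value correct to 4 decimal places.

Rank fibre: 4, 3, 5, 2, 1, 6
Rank cholesterol: 6, 1, 3, 5, 2, 4
d = rank(fibre) − rank(cholesterol): -2, 2, 2, -3, -1, 2; Σd² = 26
ρ = 1 − 6Σd² / [n(n²−1)] = 1 − 6×26 / (6×35) = 1 − 156/210 ≈ 0.2571

0.2571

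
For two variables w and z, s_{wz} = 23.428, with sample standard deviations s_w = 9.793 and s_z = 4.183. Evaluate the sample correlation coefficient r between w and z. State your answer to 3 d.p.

r = Cov(w,z) / (s_w · s_z) = 23.428 / (9.793 × 4.183)
  = 23.428 / 40.9641 ≈ 0.572

0.572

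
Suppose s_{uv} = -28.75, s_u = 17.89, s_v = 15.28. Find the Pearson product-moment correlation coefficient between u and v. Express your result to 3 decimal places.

-0.105

r = Cov(u,v) / (s_u · s_v) = -28.75 / (17.89 × 15.28)
  = -28.75 / 273.3592 ≈ -0.105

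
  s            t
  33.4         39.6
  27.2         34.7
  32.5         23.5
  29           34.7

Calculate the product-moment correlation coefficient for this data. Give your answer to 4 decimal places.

-0.1345

n = 4, Σs = 122.1, Σt = 132.5, Σs² = 3752.65, Σt² = 4528.59, Σst = 4036.53
nΣst − ΣsΣt = 16146.12 − 16178.25 = -32.13
nΣs² − (Σs)² = 15010.6 − 14908.41 = 102.19; nΣt² − (Σt)² = 18114.36 − 17556.25 = 558.11
r = -32.13 / √(102.19 × 558.11) = -32.13 / 238.8164 ≈ -0.1345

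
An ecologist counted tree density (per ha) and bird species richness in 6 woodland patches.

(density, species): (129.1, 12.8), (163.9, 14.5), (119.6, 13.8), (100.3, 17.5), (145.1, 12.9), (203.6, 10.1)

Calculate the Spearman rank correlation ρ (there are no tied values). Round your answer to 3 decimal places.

-0.600

Rank density: 3, 5, 2, 1, 4, 6
Rank species: 2, 5, 4, 6, 3, 1
d = rank(density) − rank(species): 1, 0, -2, -5, 1, 5; Σd² = 56
ρ = 1 − 6Σd² / [n(n²−1)] = 1 − 6×56 / (6×35) = 1 − 336/210 ≈ -0.600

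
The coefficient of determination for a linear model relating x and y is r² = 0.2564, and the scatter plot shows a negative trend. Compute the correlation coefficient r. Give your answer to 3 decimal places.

|r| = √0.2564 = 0.506
The association is negative, so r = −0.506.

-0.506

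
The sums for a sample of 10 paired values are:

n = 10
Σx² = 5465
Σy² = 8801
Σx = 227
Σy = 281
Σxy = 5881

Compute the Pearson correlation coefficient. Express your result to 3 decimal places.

r = (nΣxy − ΣxΣy) / √[(nΣx² − (Σx)²)(nΣy² − (Σy)²)]
Numerator: 10×5881 − 227×281 = -4977
Denominator: √[(54650 − 51529)(88010 − 78961)] = √[3121 × 9049] = 5314.3136
r = -4977 / 5314.3136 ≈ -0.937

-0.937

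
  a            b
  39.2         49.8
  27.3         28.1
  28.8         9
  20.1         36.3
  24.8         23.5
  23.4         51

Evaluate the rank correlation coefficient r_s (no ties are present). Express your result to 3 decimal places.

-0.257

Rank a: 6, 4, 5, 1, 3, 2
Rank b: 5, 3, 1, 4, 2, 6
d = rank(a) − rank(b): 1, 1, 4, -3, 1, -4; Σd² = 44
ρ = 1 − 6Σd² / [n(n²−1)] = 1 − 6×44 / (6×35) = 1 − 264/210 ≈ -0.257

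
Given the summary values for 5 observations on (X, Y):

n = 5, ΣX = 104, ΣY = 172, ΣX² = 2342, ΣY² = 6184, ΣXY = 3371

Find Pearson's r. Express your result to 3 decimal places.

r = (nΣXY − ΣXΣY) / √[(nΣX² − (ΣX)²)(nΣY² − (ΣY)²)]
Numerator: 5×3371 − 104×172 = -1033
Denominator: √[(11710 − 10816)(30920 − 29584)] = √[894 × 1336] = 1092.8788
r = -1033 / 1092.8788 ≈ -0.945

-0.945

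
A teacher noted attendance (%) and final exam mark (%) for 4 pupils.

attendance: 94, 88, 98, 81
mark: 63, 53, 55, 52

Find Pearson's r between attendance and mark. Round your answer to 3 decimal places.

n = 4, Σx = 361, Σy = 223, Σx² = 32745, Σy² = 12507, Σxy = 20188
nΣxy − ΣxΣy = 80752 − 80503 = 249
nΣx² − (Σx)² = 130980 − 130321 = 659; nΣy² − (Σy)² = 50028 − 49729 = 299
r = 249 / √(659 × 299) = 249 / 443.8930 ≈ 0.561

0.561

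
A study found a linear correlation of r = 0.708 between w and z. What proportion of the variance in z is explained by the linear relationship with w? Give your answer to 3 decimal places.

0.501

r² = (0.708)² = 0.501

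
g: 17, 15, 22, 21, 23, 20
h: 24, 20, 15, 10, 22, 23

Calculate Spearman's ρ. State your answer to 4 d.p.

Rank g: 2, 1, 5, 4, 6, 3
Rank h: 6, 3, 2, 1, 4, 5
d = rank(g) − rank(h): -4, -2, 3, 3, 2, -2; Σd² = 46
ρ = 1 − 6Σd² / [n(n²−1)] = 1 − 6×46 / (6×35) = 1 − 276/210 ≈ -0.3143

-0.3143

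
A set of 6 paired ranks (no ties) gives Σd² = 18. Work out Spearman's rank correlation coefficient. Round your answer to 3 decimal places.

0.486

ρ = 1 − 6Σd² / [n(n²−1)] = 1 − 6×18 / (6×35)
  = 1 − 108/210 = 1 − 0.5143 ≈ 0.486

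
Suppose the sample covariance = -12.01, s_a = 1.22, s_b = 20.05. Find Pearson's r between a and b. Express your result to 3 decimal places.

r = Cov(a,b) / (s_a · s_b) = -12.01 / (1.22 × 20.05)
  = -12.01 / 24.4610 ≈ -0.491

-0.491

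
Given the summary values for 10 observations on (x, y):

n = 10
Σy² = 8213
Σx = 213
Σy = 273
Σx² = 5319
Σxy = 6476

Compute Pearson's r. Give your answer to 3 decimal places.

r = (nΣxy − ΣxΣy) / √[(nΣx² − (Σx)²)(nΣy² − (Σy)²)]
Numerator: 10×6476 − 213×273 = 6611
Denominator: √[(53190 − 45369)(82130 − 74529)] = √[7821 × 7601] = 7710.2154
r = 6611 / 7710.2154 ≈ 0.857

0.857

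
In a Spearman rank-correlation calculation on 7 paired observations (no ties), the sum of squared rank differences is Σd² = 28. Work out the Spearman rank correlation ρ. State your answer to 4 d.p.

ρ = 1 − 6Σd² / [n(n²−1)] = 1 − 6×28 / (7×48)
  = 1 − 168/336 = 1 − 0.50000 ≈ 0.5000

0.5000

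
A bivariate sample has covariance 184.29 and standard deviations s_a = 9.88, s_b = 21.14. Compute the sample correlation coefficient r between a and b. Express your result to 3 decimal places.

r = Cov(a,b) / (s_a · s_b) = 184.29 / (9.88 × 21.14)
  = 184.29 / 208.8632 ≈ 0.882

0.882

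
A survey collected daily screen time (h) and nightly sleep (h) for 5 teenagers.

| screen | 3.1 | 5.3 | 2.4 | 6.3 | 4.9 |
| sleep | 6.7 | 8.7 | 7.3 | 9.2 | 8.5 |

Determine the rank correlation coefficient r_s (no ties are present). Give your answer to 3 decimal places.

0.900

Rank screen: 2, 4, 1, 5, 3
Rank sleep: 1, 4, 2, 5, 3
d = rank(screen) − rank(sleep): 1, 0, -1, 0, 0; Σd² = 2
ρ = 1 − 6Σd² / [n(n²−1)] = 1 − 6×2 / (5×24) = 1 − 12/120 ≈ 0.900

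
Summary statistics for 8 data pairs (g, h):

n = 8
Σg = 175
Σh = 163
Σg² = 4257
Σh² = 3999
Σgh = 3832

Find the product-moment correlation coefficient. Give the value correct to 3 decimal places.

0.494

r = (nΣgh − ΣgΣh) / √[(nΣg² − (Σg)²)(nΣh² − (Σh)²)]
Numerator: 8×3832 − 175×163 = 2131
Denominator: √[(34056 − 30625)(31992 − 26569)] = √[3431 × 5423] = 4313.5036
r = 2131 / 4313.5036 ≈ 0.494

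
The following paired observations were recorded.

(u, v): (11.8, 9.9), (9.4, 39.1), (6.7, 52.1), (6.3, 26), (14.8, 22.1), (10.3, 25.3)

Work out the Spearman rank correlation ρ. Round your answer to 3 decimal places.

-0.771

Rank u: 5, 3, 2, 1, 6, 4
Rank v: 1, 5, 6, 4, 2, 3
d = rank(u) − rank(v): 4, -2, -4, -3, 4, 1; Σd² = 62
ρ = 1 − 6Σd² / [n(n²−1)] = 1 − 6×62 / (6×35) = 1 − 372/210 ≈ -0.771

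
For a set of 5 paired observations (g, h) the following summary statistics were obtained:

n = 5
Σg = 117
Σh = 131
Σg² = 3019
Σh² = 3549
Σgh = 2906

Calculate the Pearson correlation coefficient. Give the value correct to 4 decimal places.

-0.8795

r = (nΣgh − ΣgΣh) / √[(nΣg² − (Σg)²)(nΣh² − (Σh)²)]
Numerator: 5×2906 − 117×131 = -797
Denominator: √[(15095 − 13689)(17745 − 17161)] = √[1406 × 584] = 906.1479
r = -797 / 906.1479 ≈ -0.8795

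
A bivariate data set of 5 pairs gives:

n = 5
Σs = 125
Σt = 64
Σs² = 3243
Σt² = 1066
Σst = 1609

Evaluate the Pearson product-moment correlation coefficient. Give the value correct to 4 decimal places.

0.0527

r = (nΣst − ΣsΣt) / √[(nΣs² − (Σs)²)(nΣt² − (Σt)²)]
Numerator: 5×1609 − 125×64 = 45
Denominator: √[(16215 − 15625)(5330 − 4096)] = √[590 × 1234] = 853.2643
r = 45 / 853.2643 ≈ 0.0527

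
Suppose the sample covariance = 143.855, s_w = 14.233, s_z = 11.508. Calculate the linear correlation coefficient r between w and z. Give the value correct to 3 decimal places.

0.878

r = Cov(w,z) / (s_w · s_z) = 143.855 / (14.233 × 11.508)
  = 143.855 / 163.7934 ≈ 0.878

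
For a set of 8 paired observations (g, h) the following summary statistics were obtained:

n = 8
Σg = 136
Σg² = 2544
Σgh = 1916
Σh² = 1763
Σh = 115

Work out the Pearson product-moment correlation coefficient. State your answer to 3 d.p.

-0.244

r = (nΣgh − ΣgΣh) / √[(nΣg² − (Σg)²)(nΣh² − (Σh)²)]
Numerator: 8×1916 − 136×115 = -312
Denominator: √[(20352 − 18496)(14104 − 13225)] = √[1856 × 879] = 1277.2721
r = -312 / 1277.2721 ≈ -0.244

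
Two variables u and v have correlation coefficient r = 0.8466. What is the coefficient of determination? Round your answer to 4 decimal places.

r² = (0.8466)² = 0.7167

0.7167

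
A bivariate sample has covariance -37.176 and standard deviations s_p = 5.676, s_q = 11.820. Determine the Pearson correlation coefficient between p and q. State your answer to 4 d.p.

r = Cov(p,q) / (s_p · s_q) = -37.176 / (5.676 × 11.820)
  = -37.176 / 67.0903 ≈ -0.5541

-0.5541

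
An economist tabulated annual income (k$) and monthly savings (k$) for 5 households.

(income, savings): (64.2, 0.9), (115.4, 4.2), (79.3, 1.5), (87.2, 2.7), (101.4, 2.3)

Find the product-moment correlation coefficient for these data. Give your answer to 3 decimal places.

0.921

n = 5, Σx = 447.5, Σy = 11.6, Σx² = 41613.09, Σy² = 33.28, Σxy = 1130.07
nΣxy − ΣxΣy = 5650.35 − 5191 = 459.35
nΣx² − (Σx)² = 208065.45 − 200256.25 = 7809.2; nΣy² − (Σy)² = 166.4 − 134.56 = 31.84
r = 459.35 / √(7809.2 × 31.84) = 459.35 / 498.6431 ≈ 0.921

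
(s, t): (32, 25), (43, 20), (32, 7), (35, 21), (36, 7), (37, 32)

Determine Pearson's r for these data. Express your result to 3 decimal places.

n = 6, Σs = 215, Σt = 112, Σs² = 7787, Σt² = 2588, Σst = 4055
nΣst − ΣsΣt = 24330 − 24080 = 250
nΣs² − (Σs)² = 46722 − 46225 = 497; nΣt² − (Σt)² = 15528 − 12544 = 2984
r = 250 / √(497 × 2984) = 250 / 1217.8046 ≈ 0.205

0.205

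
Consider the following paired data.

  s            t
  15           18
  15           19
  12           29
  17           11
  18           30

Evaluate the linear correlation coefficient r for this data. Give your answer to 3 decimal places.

-0.241

n = 5, Σs = 77, Σt = 107, Σs² = 1207, Σt² = 2547, Σst = 1630
nΣst − ΣsΣt = 8150 − 8239 = -89
nΣs² − (Σs)² = 6035 − 5929 = 106; nΣt² − (Σt)² = 12735 − 11449 = 1286
r = -89 / √(106 × 1286) = -89 / 369.2100 ≈ -0.241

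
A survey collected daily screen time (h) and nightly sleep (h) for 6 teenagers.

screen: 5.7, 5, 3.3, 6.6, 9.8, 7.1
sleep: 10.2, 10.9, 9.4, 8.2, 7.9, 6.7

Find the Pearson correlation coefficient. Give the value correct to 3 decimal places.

-0.603

n = 6, Σx = 37.5, Σy = 53.3, Σx² = 258.39, Σy² = 485.75, Σxy = 322.77
nΣxy − ΣxΣy = 1936.62 − 1998.75 = -62.13
nΣx² − (Σx)² = 1550.34 − 1406.25 = 144.09; nΣy² − (Σy)² = 2914.5 − 2840.89 = 73.61
r = -62.13 / √(144.09 × 73.61) = -62.13 / 102.9877 ≈ -0.603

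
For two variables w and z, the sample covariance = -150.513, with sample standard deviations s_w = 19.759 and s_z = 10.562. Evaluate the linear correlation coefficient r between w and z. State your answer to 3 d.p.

r = Cov(w,z) / (s_w · s_z) = -150.513 / (19.759 × 10.562)
  = -150.513 / 208.6946 ≈ -0.721

-0.721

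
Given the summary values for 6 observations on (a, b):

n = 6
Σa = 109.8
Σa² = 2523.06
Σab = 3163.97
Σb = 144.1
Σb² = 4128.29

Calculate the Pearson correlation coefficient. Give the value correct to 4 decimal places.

0.8999

r = (nΣab − ΣaΣb) / √[(nΣa² − (Σa)²)(nΣb² − (Σb)²)]
Numerator: 6×3163.97 − 109.8×144.1 = 3161.64
Denominator: √[(15138.36 − 12056.04)(24769.74 − 20764.81)] = √[3082.32 × 4004.93] = 3513.4706
r = 3161.64 / 3513.4706 ≈ 0.8999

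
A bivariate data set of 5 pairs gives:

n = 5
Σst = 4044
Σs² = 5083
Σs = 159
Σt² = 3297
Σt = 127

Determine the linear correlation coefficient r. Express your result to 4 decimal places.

0.1236

r = (nΣst − ΣsΣt) / √[(nΣs² − (Σs)²)(nΣt² − (Σt)²)]
Numerator: 5×4044 − 159×127 = 27
Denominator: √[(25415 − 25281)(16485 − 16129)] = √[134 × 356] = 218.4125
r = 27 / 218.4125 ≈ 0.1236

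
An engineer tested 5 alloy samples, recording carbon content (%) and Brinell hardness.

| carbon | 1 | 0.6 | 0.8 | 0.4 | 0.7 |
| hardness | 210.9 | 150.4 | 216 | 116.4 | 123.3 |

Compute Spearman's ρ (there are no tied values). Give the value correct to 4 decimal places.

0.8000

Rank carbon: 5, 2, 4, 1, 3
Rank hardness: 4, 3, 5, 1, 2
d = rank(carbon) − rank(hardness): 1, -1, -1, 0, 1; Σd² = 4
ρ = 1 − 6Σd² / [n(n²−1)] = 1 − 6×4 / (5×24) = 1 − 24/120 ≈ 0.8000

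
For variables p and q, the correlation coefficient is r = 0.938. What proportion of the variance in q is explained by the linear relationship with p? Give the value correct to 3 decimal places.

r² = (0.938)² = 0.880

0.880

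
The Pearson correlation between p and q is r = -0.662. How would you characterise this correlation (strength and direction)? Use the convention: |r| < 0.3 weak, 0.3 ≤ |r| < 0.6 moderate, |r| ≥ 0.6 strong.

strong negative

r = -0.662 < 0 so the relationship is negative.
|r| = 0.662, which falls in the strong range.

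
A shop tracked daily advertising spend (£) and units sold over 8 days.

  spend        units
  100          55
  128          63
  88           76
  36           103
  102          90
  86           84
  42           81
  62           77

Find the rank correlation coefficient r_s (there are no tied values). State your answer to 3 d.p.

Rank spend: 6, 8, 5, 1, 7, 4, 2, 3
Rank units: 1, 2, 3, 8, 7, 6, 5, 4
d = rank(spend) − rank(units): 5, 6, 2, -7, 0, -2, -3, -1; Σd² = 128
ρ = 1 − 6Σd² / [n(n²−1)] = 1 − 6×128 / (8×63) = 1 − 768/504 ≈ -0.524

-0.524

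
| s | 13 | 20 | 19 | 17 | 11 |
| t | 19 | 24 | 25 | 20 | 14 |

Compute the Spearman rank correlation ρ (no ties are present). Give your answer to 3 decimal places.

0.900

Rank s: 2, 5, 4, 3, 1
Rank t: 2, 4, 5, 3, 1
d = rank(s) − rank(t): 0, 1, -1, 0, 0; Σd² = 2
ρ = 1 − 6Σd² / [n(n²−1)] = 1 − 6×2 / (5×24) = 1 − 12/120 ≈ 0.900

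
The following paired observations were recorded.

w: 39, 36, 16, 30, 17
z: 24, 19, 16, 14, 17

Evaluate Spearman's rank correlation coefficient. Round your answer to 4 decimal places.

Rank w: 5, 4, 1, 3, 2
Rank z: 5, 4, 2, 1, 3
d = rank(w) − rank(z): 0, 0, -1, 2, -1; Σd² = 6
ρ = 1 − 6Σd² / [n(n²−1)] = 1 − 6×6 / (5×24) = 1 − 36/120 ≈ 0.7000

0.7000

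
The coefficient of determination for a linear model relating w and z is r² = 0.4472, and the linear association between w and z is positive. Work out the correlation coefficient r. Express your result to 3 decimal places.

|r| = √0.4472 = 0.669
The association is positive, so r = 0.669.

0.669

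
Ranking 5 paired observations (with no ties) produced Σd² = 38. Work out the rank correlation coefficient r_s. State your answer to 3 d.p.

-0.900

ρ = 1 − 6Σd² / [n(n²−1)] = 1 − 6×38 / (5×24)
  = 1 − 228/120 = 1 − 1.9000 ≈ -0.900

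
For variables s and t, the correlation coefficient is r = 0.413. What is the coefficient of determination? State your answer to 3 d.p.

r² = (0.413)² = 0.171

0.171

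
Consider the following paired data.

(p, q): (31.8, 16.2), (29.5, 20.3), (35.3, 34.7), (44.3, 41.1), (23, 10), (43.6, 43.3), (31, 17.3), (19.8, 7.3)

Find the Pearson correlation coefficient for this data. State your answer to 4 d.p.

n = 8, Σp = 258.3, Σq = 190.2, Σp² = 8873.07, Σq² = 5895.3, Σpq = 6958.37
nΣpq − ΣpΣq = 55666.96 − 49128.66 = 6538.3
nΣp² − (Σp)² = 70984.56 − 66718.89 = 4265.67; nΣq² − (Σq)² = 47162.4 − 36176.04 = 10986.36
r = 6538.3 / √(4265.67 × 10986.36) = 6538.3 / 6845.7422 ≈ 0.9551

0.9551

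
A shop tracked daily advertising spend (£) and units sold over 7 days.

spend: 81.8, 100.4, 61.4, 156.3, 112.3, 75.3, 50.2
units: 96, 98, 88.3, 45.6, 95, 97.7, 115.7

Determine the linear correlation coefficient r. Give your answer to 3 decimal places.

n = 7, Σx = 637.7, Σy = 636.3, Σx² = 65772.47, Σy² = 60653.03, Σxy = 54074.35
nΣxy − ΣxΣy = 378520.45 − 405768.51 = -27248.06
nΣx² − (Σx)² = 460407.29 − 406661.29 = 53746; nΣy² − (Σy)² = 424571.21 − 404877.69 = 19693.52
r = -27248.06 / √(53746 × 19693.52) = -27248.06 / 32533.7967 ≈ -0.838

-0.838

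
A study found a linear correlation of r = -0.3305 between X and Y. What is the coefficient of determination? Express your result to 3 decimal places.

r² = (-0.3305)² = 0.109

0.109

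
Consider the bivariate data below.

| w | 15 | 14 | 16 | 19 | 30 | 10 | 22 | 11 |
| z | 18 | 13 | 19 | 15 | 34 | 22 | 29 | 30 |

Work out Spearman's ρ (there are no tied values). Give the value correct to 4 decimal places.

0.2381

Rank w: 4, 3, 5, 6, 8, 1, 7, 2
Rank z: 3, 1, 4, 2, 8, 5, 6, 7
d = rank(w) − rank(z): 1, 2, 1, 4, 0, -4, 1, -5; Σd² = 64
ρ = 1 − 6Σd² / [n(n²−1)] = 1 − 6×64 / (8×63) = 1 − 384/504 ≈ 0.2381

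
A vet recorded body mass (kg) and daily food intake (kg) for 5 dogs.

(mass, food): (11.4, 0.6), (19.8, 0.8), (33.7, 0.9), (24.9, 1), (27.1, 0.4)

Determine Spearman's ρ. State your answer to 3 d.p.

0.200

Rank mass: 1, 2, 5, 3, 4
Rank food: 2, 3, 4, 5, 1
d = rank(mass) − rank(food): -1, -1, 1, -2, 3; Σd² = 16
ρ = 1 − 6Σd² / [n(n²−1)] = 1 − 6×16 / (5×24) = 1 − 96/120 ≈ 0.200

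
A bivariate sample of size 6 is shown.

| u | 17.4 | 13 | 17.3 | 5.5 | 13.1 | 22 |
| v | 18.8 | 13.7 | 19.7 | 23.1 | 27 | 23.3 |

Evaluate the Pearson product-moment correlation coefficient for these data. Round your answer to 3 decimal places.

-0.070

n = 6, Σu = 88.3, Σv = 125.6, Σu² = 1456.91, Σv² = 2734.72, Σuv = 1839.38
nΣuv − ΣuΣv = 11036.28 − 11090.48 = -54.2
nΣu² − (Σu)² = 8741.46 − 7796.89 = 944.57; nΣv² − (Σv)² = 16408.32 − 15775.36 = 632.96
r = -54.2 / √(944.57 × 632.96) = -54.2 / 773.2238 ≈ -0.070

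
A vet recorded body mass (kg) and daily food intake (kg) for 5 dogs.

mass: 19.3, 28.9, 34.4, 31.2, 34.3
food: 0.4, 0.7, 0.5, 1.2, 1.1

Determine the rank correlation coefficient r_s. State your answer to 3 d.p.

0.300

Rank mass: 1, 2, 5, 3, 4
Rank food: 1, 3, 2, 5, 4
d = rank(mass) − rank(food): 0, -1, 3, -2, 0; Σd² = 14
ρ = 1 − 6Σd² / [n(n²−1)] = 1 − 6×14 / (5×24) = 1 − 84/120 ≈ 0.300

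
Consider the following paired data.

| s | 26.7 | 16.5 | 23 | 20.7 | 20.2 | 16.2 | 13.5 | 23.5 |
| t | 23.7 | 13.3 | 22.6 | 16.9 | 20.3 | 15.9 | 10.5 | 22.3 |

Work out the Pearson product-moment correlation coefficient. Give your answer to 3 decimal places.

n = 8, Σs = 160.3, Σt = 145.5, Σs² = 3347.61, Σt² = 2807.39, Σst = 3055.31
nΣst − ΣsΣt = 24442.48 − 23323.65 = 1118.83
nΣs² − (Σs)² = 26780.88 − 25696.09 = 1084.79; nΣt² − (Σt)² = 22459.12 − 21170.25 = 1288.87
r = 1118.83 / √(1084.79 × 1288.87) = 1118.83 / 1182.4353 ≈ 0.946

0.946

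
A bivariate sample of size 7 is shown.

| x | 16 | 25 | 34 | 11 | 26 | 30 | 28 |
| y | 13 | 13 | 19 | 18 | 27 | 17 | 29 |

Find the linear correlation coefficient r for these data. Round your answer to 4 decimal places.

0.3212

n = 7, Σx = 170, Σy = 136, Σx² = 4518, Σy² = 2882, Σxy = 3401
nΣxy − ΣxΣy = 23807 − 23120 = 687
nΣx² − (Σx)² = 31626 − 28900 = 2726; nΣy² − (Σy)² = 20174 − 18496 = 1678
r = 687 / √(2726 × 1678) = 687 / 2138.7445 ≈ 0.3212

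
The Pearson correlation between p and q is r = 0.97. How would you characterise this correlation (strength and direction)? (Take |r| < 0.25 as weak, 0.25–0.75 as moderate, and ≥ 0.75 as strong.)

strong positive

r = 0.97 > 0 so the relationship is positive.
|r| = 0.97, which falls in the strong range.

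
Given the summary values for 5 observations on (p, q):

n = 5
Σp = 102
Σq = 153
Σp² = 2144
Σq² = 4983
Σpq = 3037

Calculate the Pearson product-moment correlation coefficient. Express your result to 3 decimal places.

r = (nΣpq − ΣpΣq) / √[(nΣp² − (Σp)²)(nΣq² − (Σq)²)]
Numerator: 5×3037 − 102×153 = -421
Denominator: √[(10720 − 10404)(24915 − 23409)] = √[316 × 1506] = 689.8522
r = -421 / 689.8522 ≈ -0.610

-0.610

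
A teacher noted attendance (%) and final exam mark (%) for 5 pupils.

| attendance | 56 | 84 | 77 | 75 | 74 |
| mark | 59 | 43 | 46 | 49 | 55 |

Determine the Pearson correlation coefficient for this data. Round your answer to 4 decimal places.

-0.8963

n = 5, Σx = 366, Σy = 252, Σx² = 27222, Σy² = 12872, Σxy = 18203
nΣxy − ΣxΣy = 91015 − 92232 = -1217
nΣx² − (Σx)² = 136110 − 133956 = 2154; nΣy² − (Σy)² = 64360 − 63504 = 856
r = -1217 / √(2154 × 856) = -1217 / 1357.8748 ≈ -0.8963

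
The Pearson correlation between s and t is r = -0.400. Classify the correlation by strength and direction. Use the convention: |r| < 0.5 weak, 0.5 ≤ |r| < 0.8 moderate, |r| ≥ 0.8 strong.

r = -0.400 < 0 so the relationship is negative.
|r| = 0.400, which falls in the weak range.

weak negative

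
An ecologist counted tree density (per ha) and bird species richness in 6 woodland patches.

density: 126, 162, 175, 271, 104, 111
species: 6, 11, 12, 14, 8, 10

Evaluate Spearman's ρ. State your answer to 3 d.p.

Rank density: 3, 4, 5, 6, 1, 2
Rank species: 1, 4, 5, 6, 2, 3
d = rank(density) − rank(species): 2, 0, 0, 0, -1, -1; Σd² = 6
ρ = 1 − 6Σd² / [n(n²−1)] = 1 − 6×6 / (6×35) = 1 − 36/210 ≈ 0.829

0.829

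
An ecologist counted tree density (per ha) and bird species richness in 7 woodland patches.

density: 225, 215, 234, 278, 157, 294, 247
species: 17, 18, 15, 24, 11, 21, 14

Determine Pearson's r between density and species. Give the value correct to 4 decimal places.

n = 7, Σx = 1650, Σy = 120, Σx² = 400984, Σy² = 2172, Σxy = 29236
nΣxy − ΣxΣy = 204652 − 198000 = 6652
nΣx² − (Σx)² = 2806888 − 2722500 = 84388; nΣy² − (Σy)² = 15204 − 14400 = 804
r = 6652 / √(84388 × 804) = 6652 / 8236.9868 ≈ 0.8076

0.8076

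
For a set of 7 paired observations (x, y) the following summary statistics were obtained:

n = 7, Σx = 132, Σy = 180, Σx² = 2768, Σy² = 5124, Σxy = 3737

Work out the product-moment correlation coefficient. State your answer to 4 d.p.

0.9220

r = (nΣxy − ΣxΣy) / √[(nΣx² − (Σx)²)(nΣy² − (Σy)²)]
Numerator: 7×3737 − 132×180 = 2399
Denominator: √[(19376 − 17424)(35868 − 32400)] = √[1952 × 3468] = 2601.8332
r = 2399 / 2601.8332 ≈ 0.9220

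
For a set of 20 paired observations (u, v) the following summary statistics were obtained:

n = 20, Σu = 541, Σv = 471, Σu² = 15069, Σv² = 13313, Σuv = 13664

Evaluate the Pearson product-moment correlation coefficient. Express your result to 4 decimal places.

0.9396

r = (nΣuv − ΣuΣv) / √[(nΣu² − (Σu)²)(nΣv² − (Σv)²)]
Numerator: 20×13664 − 541×471 = 18469
Denominator: √[(301380 − 292681)(266260 − 221841)] = √[8699 × 44419] = 19657.0822
r = 18469 / 19657.0822 ≈ 0.9396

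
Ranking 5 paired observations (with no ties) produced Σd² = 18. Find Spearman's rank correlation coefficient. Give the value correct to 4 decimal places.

ρ = 1 − 6Σd² / [n(n²−1)] = 1 − 6×18 / (5×24)
  = 1 − 108/120 = 1 − 0.90000 ≈ 0.1000

0.1000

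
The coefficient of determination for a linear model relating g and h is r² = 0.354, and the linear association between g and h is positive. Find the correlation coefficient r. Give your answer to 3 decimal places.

0.595

|r| = √0.354 = 0.595
The association is positive, so r = 0.595.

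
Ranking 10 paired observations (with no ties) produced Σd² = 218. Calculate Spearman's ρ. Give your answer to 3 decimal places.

-0.321

ρ = 1 − 6Σd² / [n(n²−1)] = 1 − 6×218 / (10×99)
  = 1 − 1308/990 = 1 − 1.3212 ≈ -0.321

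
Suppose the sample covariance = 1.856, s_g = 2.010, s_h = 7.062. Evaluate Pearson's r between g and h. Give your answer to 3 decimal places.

0.131

r = Cov(g,h) / (s_g · s_h) = 1.856 / (2.010 × 7.062)
  = 1.856 / 14.1946 ≈ 0.131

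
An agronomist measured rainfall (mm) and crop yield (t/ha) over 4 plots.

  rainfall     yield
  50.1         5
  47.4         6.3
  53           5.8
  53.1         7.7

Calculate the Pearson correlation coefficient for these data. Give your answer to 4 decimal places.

n = 4, Σx = 203.6, Σy = 24.8, Σx² = 10385.38, Σy² = 157.62, Σxy = 1265.39
nΣxy − ΣxΣy = 5061.56 − 5049.28 = 12.28
nΣx² − (Σx)² = 41541.52 − 41452.96 = 88.56; nΣy² − (Σy)² = 630.48 − 615.04 = 15.44
r = 12.28 / √(88.56 × 15.44) = 12.28 / 36.9779 ≈ 0.3321

0.3321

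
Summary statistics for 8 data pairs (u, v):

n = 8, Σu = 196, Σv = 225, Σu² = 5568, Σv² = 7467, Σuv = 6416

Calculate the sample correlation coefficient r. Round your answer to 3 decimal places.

r = (nΣuv − ΣuΣv) / √[(nΣu² − (Σu)²)(nΣv² − (Σv)²)]
Numerator: 8×6416 − 196×225 = 7228
Denominator: √[(44544 − 38416)(59736 − 50625)] = √[6128 × 9111] = 7472.0953
r = 7228 / 7472.0953 ≈ 0.967

0.967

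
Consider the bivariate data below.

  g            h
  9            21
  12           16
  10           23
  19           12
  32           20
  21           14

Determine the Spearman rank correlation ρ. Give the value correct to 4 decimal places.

-0.5429

Rank g: 1, 3, 2, 4, 6, 5
Rank h: 5, 3, 6, 1, 4, 2
d = rank(g) − rank(h): -4, 0, -4, 3, 2, 3; Σd² = 54
ρ = 1 − 6Σd² / [n(n²−1)] = 1 − 6×54 / (6×35) = 1 − 324/210 ≈ -0.5429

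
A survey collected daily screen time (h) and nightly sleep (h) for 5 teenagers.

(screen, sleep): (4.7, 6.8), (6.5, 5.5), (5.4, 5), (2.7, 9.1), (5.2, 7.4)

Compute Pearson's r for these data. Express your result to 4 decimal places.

-0.8667

n = 5, Σx = 24.5, Σy = 33.8, Σx² = 127.83, Σy² = 239.06, Σxy = 157.76
nΣxy − ΣxΣy = 788.8 − 828.1 = -39.3
nΣx² − (Σx)² = 639.15 − 600.25 = 38.9; nΣy² − (Σy)² = 1195.3 − 1142.44 = 52.86
r = -39.3 / √(38.9 × 52.86) = -39.3 / 45.3459 ≈ -0.8667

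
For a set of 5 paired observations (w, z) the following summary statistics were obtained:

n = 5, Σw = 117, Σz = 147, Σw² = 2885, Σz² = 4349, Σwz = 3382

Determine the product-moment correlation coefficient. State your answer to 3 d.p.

r = (nΣwz − ΣwΣz) / √[(nΣw² − (Σw)²)(nΣz² − (Σz)²)]
Numerator: 5×3382 − 117×147 = -289
Denominator: √[(14425 − 13689)(21745 − 21609)] = √[736 × 136] = 316.3795
r = -289 / 316.3795 ≈ -0.913

-0.913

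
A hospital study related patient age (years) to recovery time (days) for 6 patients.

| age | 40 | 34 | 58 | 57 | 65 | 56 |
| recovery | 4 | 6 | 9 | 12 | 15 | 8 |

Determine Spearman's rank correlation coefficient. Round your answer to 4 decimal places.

Rank age: 2, 1, 5, 4, 6, 3
Rank recovery: 1, 2, 4, 5, 6, 3
d = rank(age) − rank(recovery): 1, -1, 1, -1, 0, 0; Σd² = 4
ρ = 1 − 6Σd² / [n(n²−1)] = 1 − 6×4 / (6×35) = 1 − 24/210 ≈ 0.8857

0.8857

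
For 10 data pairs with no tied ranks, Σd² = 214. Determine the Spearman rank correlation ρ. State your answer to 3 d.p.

ρ = 1 − 6Σd² / [n(n²−1)] = 1 − 6×214 / (10×99)
  = 1 − 1284/990 = 1 − 1.2970 ≈ -0.297

-0.297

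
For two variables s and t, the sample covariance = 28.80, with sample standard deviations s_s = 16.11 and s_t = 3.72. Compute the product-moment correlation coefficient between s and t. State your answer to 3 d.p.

r = Cov(s,t) / (s_s · s_t) = 28.80 / (16.11 × 3.72)
  = 28.80 / 59.9292 ≈ 0.481

0.481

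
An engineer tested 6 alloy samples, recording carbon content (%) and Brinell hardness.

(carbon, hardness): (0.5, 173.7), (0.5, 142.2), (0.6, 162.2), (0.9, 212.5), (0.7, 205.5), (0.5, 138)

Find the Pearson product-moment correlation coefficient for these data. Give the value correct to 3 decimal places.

0.864

n = 6, Σx = 3.7, Σy = 1034.1, Σx² = 2.41, Σy² = 183131.87, Σxy = 659.37
nΣxy − ΣxΣy = 3956.22 − 3826.17 = 130.05
nΣx² − (Σx)² = 14.46 − 13.69 = 0.77; nΣy² − (Σy)² = 1098791.22 − 1069362.81 = 29428.41
r = 130.05 / √(0.77 × 29428.41) = 130.05 / 150.5320 ≈ 0.864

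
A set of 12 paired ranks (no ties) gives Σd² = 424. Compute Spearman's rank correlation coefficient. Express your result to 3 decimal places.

ρ = 1 − 6Σd² / [n(n²−1)] = 1 − 6×424 / (12×143)
  = 1 − 2544/1716 = 1 − 1.4825 ≈ -0.483

-0.483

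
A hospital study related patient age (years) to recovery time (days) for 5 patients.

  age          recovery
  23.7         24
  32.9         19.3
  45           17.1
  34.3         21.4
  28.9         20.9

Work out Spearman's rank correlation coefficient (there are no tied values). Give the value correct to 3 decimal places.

-0.700

Rank age: 1, 3, 5, 4, 2
Rank recovery: 5, 2, 1, 4, 3
d = rank(age) − rank(recovery): -4, 1, 4, 0, -1; Σd² = 34
ρ = 1 − 6Σd² / [n(n²−1)] = 1 − 6×34 / (5×24) = 1 − 204/120 ≈ -0.700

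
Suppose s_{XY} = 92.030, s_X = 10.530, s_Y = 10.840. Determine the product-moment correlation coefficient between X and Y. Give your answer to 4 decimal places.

0.8063

r = Cov(X,Y) / (s_X · s_Y) = 92.030 / (10.530 × 10.840)
  = 92.030 / 114.1452 ≈ 0.8063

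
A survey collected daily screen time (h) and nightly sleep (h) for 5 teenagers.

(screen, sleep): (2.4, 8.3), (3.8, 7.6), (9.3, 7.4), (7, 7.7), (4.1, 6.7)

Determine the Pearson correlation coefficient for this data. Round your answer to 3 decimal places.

-0.245

n = 5, Σx = 26.6, Σy = 37.7, Σx² = 172.5, Σy² = 285.59, Σxy = 198.99
nΣxy − ΣxΣy = 994.95 − 1002.82 = -7.87
nΣx² − (Σx)² = 862.5 − 707.56 = 154.94; nΣy² − (Σy)² = 1427.95 − 1421.29 = 6.66
r = -7.87 / √(154.94 × 6.66) = -7.87 / 32.1232 ≈ -0.245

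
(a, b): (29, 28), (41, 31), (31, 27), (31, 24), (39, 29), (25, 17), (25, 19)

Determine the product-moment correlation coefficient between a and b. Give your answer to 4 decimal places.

0.8558

n = 7, Σa = 221, Σb = 175, Σa² = 7215, Σb² = 4541, Σab = 5695
nΣab − ΣaΣb = 39865 − 38675 = 1190
nΣa² − (Σa)² = 50505 − 48841 = 1664; nΣb² − (Σb)² = 31787 − 30625 = 1162
r = 1190 / √(1664 × 1162) = 1190 / 1390.5280 ≈ 0.8558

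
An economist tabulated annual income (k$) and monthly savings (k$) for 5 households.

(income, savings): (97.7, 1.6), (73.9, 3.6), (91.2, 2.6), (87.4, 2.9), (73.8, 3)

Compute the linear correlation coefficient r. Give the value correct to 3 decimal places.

-0.877

n = 5, Σx = 424, Σy = 13.7, Σx² = 36409.14, Σy² = 39.69, Σxy = 1134.34
nΣxy − ΣxΣy = 5671.7 − 5808.8 = -137.1
nΣx² − (Σx)² = 182045.7 − 179776 = 2269.7; nΣy² − (Σy)² = 198.45 − 187.69 = 10.76
r = -137.1 / √(2269.7 × 10.76) = -137.1 / 156.2753 ≈ -0.877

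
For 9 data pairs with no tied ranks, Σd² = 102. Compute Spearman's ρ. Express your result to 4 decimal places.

0.1500

ρ = 1 − 6Σd² / [n(n²−1)] = 1 − 6×102 / (9×80)
  = 1 − 612/720 = 1 − 0.85000 ≈ 0.1500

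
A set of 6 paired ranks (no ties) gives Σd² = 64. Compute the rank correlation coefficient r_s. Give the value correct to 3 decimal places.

ρ = 1 − 6Σd² / [n(n²−1)] = 1 − 6×64 / (6×35)
  = 1 − 384/210 = 1 − 1.8286 ≈ -0.829

-0.829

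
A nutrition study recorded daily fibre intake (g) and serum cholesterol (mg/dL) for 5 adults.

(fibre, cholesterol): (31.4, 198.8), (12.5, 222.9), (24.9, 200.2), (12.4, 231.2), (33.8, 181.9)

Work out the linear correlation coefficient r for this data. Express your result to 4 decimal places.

n = 5, Σx = 115, Σy = 1035, Σx² = 3058.42, Σy² = 215826.94, Σxy = 23028.65
nΣxy − ΣxΣy = 115143.25 − 119025 = -3881.75
nΣx² − (Σx)² = 15292.1 − 13225 = 2067.1; nΣy² − (Σy)² = 1079134.7 − 1071225 = 7909.7
r = -3881.75 / √(2067.1 × 7909.7) = -3881.75 / 4043.5307 ≈ -0.9600

-0.9600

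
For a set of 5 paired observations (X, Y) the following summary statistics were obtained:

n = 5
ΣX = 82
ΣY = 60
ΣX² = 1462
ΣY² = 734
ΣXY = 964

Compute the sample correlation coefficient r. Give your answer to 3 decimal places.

r = (nΣXY − ΣXΣY) / √[(nΣX² − (ΣX)²)(nΣY² − (ΣY)²)]
Numerator: 5×964 − 82×60 = -100
Denominator: √[(7310 − 6724)(3670 − 3600)] = √[586 × 70] = 202.5339
r = -100 / 202.5339 ≈ -0.494

-0.494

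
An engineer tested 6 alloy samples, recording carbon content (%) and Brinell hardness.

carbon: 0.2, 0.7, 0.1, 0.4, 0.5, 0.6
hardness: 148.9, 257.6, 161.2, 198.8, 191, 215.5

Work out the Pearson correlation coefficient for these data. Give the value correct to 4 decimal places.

n = 6, Σx = 2.5, Σy = 1173, Σx² = 1.31, Σy² = 236957.1, Σxy = 530.54
nΣxy − ΣxΣy = 3183.24 − 2932.5 = 250.74
nΣx² − (Σx)² = 7.86 − 6.25 = 1.61; nΣy² − (Σy)² = 1421742.6 − 1375929 = 45813.6
r = 250.74 / √(1.61 × 45813.6) = 250.74 / 271.5877 ≈ 0.9232

0.9232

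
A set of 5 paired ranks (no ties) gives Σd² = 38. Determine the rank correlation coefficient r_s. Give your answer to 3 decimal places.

ρ = 1 − 6Σd² / [n(n²−1)] = 1 − 6×38 / (5×24)
  = 1 − 228/120 = 1 − 1.9000 ≈ -0.900

-0.900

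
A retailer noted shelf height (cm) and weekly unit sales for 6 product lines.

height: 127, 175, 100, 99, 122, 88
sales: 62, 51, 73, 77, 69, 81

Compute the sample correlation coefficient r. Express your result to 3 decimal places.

n = 6, Σx = 711, Σy = 413, Σx² = 89183, Σy² = 29025, Σxy = 47268
nΣxy − ΣxΣy = 283608 − 293643 = -10035
nΣx² − (Σx)² = 535098 − 505521 = 29577; nΣy² − (Σy)² = 174150 − 170569 = 3581
r = -10035 / √(29577 × 3581) = -10035 / 10291.5129 ≈ -0.975

-0.975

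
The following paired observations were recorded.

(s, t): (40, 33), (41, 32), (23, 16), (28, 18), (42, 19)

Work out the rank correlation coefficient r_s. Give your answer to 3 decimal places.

0.600

Rank s: 3, 4, 1, 2, 5
Rank t: 5, 4, 1, 2, 3
d = rank(s) − rank(t): -2, 0, 0, 0, 2; Σd² = 8
ρ = 1 − 6Σd² / [n(n²−1)] = 1 − 6×8 / (5×24) = 1 − 48/120 ≈ 0.600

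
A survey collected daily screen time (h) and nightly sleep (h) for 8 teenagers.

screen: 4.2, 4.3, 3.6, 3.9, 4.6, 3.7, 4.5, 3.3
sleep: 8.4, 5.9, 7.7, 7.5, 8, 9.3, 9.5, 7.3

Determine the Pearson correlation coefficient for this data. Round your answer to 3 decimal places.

n = 8, Σx = 32.1, Σy = 63.6, Σx² = 130.29, Σy² = 514.94, Σxy = 255.67
nΣxy − ΣxΣy = 2045.36 − 2041.56 = 3.8
nΣx² − (Σx)² = 1042.32 − 1030.41 = 11.91; nΣy² − (Σy)² = 4119.52 − 4044.96 = 74.56
r = 3.8 / √(11.91 × 74.56) = 3.8 / 29.7995 ≈ 0.128

0.128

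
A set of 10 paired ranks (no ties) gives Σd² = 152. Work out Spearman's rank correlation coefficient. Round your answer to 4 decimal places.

ρ = 1 − 6Σd² / [n(n²−1)] = 1 − 6×152 / (10×99)
  = 1 − 912/990 = 1 − 0.92121 ≈ 0.0788

0.0788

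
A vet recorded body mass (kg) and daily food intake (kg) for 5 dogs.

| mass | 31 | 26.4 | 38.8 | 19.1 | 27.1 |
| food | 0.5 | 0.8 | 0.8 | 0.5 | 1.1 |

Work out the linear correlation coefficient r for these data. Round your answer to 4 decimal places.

0.2276

n = 5, Σx = 142.4, Σy = 3.7, Σx² = 4262.62, Σy² = 2.99, Σxy = 107.02
nΣxy − ΣxΣy = 535.1 − 526.88 = 8.22
nΣx² − (Σx)² = 21313.1 − 20277.76 = 1035.34; nΣy² − (Σy)² = 14.95 − 13.69 = 1.26
r = 8.22 / √(1035.34 × 1.26) = 8.22 / 36.1183 ≈ 0.2276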